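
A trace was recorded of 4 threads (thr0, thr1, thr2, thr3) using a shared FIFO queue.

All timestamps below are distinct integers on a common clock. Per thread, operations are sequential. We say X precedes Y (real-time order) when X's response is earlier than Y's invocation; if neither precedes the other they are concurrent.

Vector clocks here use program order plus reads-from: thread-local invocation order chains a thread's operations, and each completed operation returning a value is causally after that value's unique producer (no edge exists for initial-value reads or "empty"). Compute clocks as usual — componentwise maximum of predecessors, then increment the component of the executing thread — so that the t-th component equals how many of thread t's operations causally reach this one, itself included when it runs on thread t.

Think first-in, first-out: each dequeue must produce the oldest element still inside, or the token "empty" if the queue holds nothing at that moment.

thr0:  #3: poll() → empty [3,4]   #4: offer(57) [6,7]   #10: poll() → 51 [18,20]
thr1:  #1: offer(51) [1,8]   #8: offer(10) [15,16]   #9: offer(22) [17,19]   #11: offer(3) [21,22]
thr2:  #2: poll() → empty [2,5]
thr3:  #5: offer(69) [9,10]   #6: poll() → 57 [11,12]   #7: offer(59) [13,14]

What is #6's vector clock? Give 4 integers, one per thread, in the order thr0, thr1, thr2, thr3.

(2, 0, 0, 2)

VC(#5, invoked at 9): no causal predecessors; +1 on thr3 → (0, 0, 0, 1)
VC(#2, invoked at 2): no causal predecessors; +1 on thr2 → (0, 0, 1, 0)
VC(#1, invoked at 1): no causal predecessors; +1 on thr1 → (0, 1, 0, 0)
VC(#3, invoked at 3): no causal predecessors; +1 on thr0 → (1, 0, 0, 0)
merge at #8 (invoked 15): VC(#1)=(0, 1, 0, 0), own-thread bump on thr1 → (0, 2, 0, 0)
merge at #4 (invoked 6): VC(#3)=(1, 0, 0, 0), own-thread bump on thr0 → (2, 0, 0, 0)
merge at #9 (invoked 17): VC(#8)=(0, 2, 0, 0), own-thread bump on thr1 → (0, 3, 0, 0)
merge at #11 (invoked 21): VC(#9)=(0, 3, 0, 0), own-thread bump on thr1 → (0, 4, 0, 0)
merge at #6 (invoked 11): VC(#4)=(2, 0, 0, 0), VC(#5)=(0, 0, 0, 1), own-thread bump on thr3 → (2, 0, 0, 2)
merge at #10 (invoked 18): VC(#1)=(0, 1, 0, 0), VC(#4)=(2, 0, 0, 0), own-thread bump on thr0 → (3, 1, 0, 0)
merge at #7 (invoked 13): VC(#6)=(2, 0, 0, 2), own-thread bump on thr3 → (2, 0, 0, 3)
target: VC(#6) = (2, 0, 0, 2)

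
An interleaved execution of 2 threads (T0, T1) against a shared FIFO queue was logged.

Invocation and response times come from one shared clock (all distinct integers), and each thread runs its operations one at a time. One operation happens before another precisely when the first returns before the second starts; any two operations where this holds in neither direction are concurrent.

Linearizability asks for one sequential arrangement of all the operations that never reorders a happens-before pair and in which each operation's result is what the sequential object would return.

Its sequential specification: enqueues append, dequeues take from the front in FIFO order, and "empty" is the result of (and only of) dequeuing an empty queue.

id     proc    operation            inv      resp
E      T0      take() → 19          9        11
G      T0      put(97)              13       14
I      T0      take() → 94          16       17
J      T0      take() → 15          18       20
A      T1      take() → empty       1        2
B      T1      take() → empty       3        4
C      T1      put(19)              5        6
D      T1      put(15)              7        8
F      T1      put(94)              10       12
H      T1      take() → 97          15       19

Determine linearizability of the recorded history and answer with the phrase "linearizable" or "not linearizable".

through event 18 a valid linearization exists; event 19 (H responding at time 19) ends that
real-time-consistent orders of the 9 completed operations: 4 — all fail the FIFO queue replay
include/drop combinations of the 1 pending operation (J) were all tried; none helps
sample order A, B, C, D, E, F, G, H, I (pending dropped) stalls at step 8 — H take() → 97 has no legal effect
sample order A, B, C, D, E, F, G, I, H (pending dropped) stalls at step 8 — I take() → 94 has no legal effect

not linearizable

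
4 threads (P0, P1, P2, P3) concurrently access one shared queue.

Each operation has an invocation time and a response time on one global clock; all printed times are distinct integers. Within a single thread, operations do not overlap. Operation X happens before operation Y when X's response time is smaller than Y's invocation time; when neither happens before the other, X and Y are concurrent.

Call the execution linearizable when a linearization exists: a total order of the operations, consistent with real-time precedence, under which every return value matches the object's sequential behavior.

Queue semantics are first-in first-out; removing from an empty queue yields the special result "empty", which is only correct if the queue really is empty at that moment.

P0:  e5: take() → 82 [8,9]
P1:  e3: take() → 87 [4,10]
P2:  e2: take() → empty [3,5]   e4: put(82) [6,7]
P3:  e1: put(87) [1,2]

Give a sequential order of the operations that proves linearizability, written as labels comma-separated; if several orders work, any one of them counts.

step 1: e1 put(87) — queue <87>
step 2: e3 take() → 87 — queue <>
step 3: e2 take() → empty — queue <>
step 4: e4 put(82) — queue <82>
step 5: e5 take() → 82 — queue <>

e1, e3, e2, e4, e5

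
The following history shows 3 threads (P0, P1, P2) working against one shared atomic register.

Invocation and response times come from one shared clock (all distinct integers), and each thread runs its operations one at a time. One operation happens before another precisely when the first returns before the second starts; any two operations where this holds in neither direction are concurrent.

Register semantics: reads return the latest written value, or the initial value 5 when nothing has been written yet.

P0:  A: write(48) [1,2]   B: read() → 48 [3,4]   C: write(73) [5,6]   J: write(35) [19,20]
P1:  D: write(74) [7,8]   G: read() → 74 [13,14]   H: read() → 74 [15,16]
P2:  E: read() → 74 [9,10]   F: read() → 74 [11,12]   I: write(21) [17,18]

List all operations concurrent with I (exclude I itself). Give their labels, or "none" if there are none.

I spans [17,18]; an op avoiding the whole window 17..18 is ordered, any other is concurrent
A [1,2]: before
B [3,4]: before
C [5,6]: before
D [7,8]: before
E [9,10]: before
F [11,12]: before
G [13,14]: before
H [15,16]: before
J [19,20]: after

none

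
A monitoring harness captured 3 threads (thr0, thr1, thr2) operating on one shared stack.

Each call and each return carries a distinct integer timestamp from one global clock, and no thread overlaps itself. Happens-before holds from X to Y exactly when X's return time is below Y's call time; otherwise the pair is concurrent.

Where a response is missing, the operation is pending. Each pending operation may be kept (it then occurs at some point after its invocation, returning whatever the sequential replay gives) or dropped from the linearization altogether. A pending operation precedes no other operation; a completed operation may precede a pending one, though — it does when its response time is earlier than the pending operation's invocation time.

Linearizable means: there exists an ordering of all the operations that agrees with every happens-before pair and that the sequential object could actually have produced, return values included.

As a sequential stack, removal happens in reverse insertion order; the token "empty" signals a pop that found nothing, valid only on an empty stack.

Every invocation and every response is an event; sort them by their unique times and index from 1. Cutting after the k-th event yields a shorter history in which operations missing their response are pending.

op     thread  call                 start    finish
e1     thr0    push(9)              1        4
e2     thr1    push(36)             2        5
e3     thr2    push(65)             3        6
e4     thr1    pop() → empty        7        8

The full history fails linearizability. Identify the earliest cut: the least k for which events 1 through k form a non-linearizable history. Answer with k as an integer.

events 1..7 are linearizable, e.g. via e1, e2, e3:
after step 1 (e1 push(9)): stack <9>
after step 2 (e2 push(36)): stack <9,36>
after step 3 (e3 push(65)): stack <9,36,65>
adding event 8 (e4 responds at 8) leaves no legal real-time order
take e1, e2, e3, e4: step 4 already fails, because e4 pop() → empty cannot occur there
take e1, e3, e2, e4: step 4 already fails, because e4 pop() → empty cannot occur there

8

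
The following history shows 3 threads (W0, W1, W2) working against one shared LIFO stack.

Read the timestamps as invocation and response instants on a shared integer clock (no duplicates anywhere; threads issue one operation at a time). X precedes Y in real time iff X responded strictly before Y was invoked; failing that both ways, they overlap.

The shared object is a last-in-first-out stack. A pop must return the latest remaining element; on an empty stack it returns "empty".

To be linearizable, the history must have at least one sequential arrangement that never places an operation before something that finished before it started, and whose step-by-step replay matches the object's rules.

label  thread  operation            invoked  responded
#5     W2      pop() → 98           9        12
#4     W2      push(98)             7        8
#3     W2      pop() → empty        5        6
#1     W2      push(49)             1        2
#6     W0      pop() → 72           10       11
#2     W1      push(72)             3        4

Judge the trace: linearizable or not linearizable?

not linearizable

cut after 5 events: linearizable; cut after 6 events (#3 responds, time 6): not linearizable
exactly one order of the 3 completed ops respects real time; the LIFO stack replay fails
sample order #1, #2, #3 stalls at step 3 — #3 pop() → empty has no legal effect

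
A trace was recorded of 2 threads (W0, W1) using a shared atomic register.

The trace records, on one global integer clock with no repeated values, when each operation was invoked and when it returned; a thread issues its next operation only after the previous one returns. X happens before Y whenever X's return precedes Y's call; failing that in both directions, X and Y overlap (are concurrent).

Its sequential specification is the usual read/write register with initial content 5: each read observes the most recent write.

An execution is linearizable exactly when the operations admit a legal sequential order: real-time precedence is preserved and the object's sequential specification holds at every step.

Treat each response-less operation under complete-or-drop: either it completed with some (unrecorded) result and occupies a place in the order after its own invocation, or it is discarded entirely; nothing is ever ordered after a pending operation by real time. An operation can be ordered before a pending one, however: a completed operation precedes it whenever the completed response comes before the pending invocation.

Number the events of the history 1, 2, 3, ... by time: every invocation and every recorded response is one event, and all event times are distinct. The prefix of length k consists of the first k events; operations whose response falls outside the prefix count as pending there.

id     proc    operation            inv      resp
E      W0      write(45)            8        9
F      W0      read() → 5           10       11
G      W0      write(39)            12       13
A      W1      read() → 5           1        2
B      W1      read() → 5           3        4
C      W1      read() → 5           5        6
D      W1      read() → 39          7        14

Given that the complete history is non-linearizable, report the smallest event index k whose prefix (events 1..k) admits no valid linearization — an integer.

11

events 1..10 are linearizable; a witness order is A, B, C, D, E:
1. A read() → 5, leaving value 5
2. B read() → 5, leaving value 5
3. C read() → 5, leaving value 5
4. D read() (pending, included), leaving value 5
5. E write(45), leaving value 45
at event 11 (F's time-11 response) nothing linearizes any more
completion choices over the 1 pending operation (D) were checked; none helps
take A, B, C, E, F (pending dropped): step 5 already fails, because F read() → 5 cannot occur there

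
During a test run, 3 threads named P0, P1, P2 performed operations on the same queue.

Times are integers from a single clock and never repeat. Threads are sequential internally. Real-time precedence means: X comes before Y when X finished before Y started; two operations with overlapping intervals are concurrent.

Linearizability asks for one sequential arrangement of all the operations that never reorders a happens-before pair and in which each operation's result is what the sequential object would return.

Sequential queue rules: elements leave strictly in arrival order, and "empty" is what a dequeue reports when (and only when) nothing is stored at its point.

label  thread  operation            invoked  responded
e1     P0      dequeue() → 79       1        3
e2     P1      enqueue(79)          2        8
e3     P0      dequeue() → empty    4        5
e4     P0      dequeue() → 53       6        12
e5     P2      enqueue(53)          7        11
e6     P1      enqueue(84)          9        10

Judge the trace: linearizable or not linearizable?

witness order: e2, e1, e3, e5, e4, e6
1. e2 enqueue(79), leaving queue <79>
2. e1 dequeue() → 79, leaving queue <>
3. e3 dequeue() → empty, leaving queue <>
4. e5 enqueue(53), leaving queue <53>
5. e4 dequeue() → 53, leaving queue <>
6. e6 enqueue(84), leaving queue <84>

linearizable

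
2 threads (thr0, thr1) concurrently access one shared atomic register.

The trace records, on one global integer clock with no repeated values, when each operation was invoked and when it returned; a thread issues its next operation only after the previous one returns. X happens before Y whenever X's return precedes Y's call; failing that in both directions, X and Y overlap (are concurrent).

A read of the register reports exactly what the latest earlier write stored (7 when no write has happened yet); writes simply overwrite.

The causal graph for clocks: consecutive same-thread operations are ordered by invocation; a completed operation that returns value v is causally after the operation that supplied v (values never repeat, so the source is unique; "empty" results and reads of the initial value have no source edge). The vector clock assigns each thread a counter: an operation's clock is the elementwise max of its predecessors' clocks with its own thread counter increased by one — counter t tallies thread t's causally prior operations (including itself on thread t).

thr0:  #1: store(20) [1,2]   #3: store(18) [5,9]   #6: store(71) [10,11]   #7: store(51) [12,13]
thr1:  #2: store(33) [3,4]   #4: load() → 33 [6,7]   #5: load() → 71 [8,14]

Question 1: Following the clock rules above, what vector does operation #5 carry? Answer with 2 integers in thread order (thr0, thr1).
Answer: (3, 3)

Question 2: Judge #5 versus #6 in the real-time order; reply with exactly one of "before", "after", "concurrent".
Answer: concurrent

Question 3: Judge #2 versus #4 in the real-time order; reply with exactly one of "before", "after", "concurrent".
Answer: before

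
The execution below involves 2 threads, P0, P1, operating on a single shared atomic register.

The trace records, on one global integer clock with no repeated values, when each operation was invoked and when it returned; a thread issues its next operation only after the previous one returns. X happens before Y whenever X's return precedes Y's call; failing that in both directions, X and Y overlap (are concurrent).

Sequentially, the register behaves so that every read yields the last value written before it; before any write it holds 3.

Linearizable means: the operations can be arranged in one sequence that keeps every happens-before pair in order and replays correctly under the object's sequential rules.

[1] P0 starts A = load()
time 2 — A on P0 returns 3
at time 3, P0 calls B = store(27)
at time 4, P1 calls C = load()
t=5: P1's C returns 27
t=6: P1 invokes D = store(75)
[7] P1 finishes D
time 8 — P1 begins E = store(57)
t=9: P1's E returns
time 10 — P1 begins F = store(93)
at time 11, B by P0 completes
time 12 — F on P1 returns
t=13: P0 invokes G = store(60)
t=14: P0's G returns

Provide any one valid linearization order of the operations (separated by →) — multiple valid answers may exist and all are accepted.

A → B → C → D → E → F → G

1. A load() → 3, leaving value 3
2. B store(27), leaving value 27
3. C load() → 27, leaving value 27
4. D store(75), leaving value 75
5. E store(57), leaving value 57
6. F store(93), leaving value 93
7. G store(60), leaving value 60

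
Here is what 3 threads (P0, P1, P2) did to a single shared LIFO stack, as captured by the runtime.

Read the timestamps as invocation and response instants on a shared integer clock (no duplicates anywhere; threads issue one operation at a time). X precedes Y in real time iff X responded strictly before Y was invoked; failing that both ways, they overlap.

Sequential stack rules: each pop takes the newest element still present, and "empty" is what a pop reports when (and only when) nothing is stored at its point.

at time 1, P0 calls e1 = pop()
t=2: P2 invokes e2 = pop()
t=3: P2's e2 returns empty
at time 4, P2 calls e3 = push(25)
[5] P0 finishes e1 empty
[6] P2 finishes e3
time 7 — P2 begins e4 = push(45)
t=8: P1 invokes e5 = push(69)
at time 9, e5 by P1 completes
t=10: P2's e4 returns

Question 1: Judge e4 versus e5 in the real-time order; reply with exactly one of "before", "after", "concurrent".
Answer: concurrent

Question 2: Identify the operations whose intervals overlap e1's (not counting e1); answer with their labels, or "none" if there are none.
Answer: e2, e3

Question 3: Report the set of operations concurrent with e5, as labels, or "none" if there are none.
Answer: e4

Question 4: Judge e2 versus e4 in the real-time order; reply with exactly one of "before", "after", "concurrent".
Answer: before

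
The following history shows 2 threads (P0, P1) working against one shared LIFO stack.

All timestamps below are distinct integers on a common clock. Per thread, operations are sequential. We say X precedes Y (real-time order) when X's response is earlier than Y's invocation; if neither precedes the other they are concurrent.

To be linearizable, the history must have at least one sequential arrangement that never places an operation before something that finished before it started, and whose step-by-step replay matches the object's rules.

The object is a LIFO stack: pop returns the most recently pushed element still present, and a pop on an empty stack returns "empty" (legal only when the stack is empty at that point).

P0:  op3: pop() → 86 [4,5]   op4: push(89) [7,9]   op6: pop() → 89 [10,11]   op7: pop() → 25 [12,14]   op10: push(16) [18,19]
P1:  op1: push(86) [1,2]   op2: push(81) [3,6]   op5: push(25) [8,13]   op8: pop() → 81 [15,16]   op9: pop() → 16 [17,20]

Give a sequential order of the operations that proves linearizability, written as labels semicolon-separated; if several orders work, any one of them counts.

1. op1 push(86), leaving stack <86>
2. op3 pop() → 86, leaving stack <>
3. op2 push(81), leaving stack <81>
4. op4 push(89), leaving stack <81,89>
5. op6 pop() → 89, leaving stack <81>
6. op5 push(25), leaving stack <81,25>
7. op7 pop() → 25, leaving stack <81>
8. op8 pop() → 81, leaving stack <>
9. op10 push(16), leaving stack <16>
10. op9 pop() → 16, leaving stack <>

op1; op3; op2; op4; op6; op5; op7; op8; op10; op9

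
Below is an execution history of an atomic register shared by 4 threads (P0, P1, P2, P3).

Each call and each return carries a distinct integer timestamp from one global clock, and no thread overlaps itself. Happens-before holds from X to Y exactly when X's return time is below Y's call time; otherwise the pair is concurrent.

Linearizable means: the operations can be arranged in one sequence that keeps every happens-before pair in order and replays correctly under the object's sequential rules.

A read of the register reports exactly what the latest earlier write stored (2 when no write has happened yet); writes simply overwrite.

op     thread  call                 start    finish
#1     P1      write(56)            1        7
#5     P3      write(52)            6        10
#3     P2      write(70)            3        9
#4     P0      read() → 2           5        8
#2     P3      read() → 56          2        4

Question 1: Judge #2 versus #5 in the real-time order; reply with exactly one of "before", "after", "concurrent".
Answer: before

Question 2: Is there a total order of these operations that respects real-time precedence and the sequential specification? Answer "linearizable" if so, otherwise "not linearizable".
not linearizable

prefix check: 1..7 passes, 1..8 fails once #4's time-8 response joins
checked exhaustively: 3 real-time-consistent orders of 3 completed operations, zero legal atomic register replays
including or dropping the 2 pending operations (#3, #5) in any combination fails
for example #1, #2, #4 (pending dropped) fails at step 3: #4 read() → 2 is not legal there
for example #2, #1, #4 (pending dropped) fails at step 1: #2 read() → 56 is not legal there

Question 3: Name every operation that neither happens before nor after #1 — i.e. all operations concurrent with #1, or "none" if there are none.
Answer: #2, #3, #4, #5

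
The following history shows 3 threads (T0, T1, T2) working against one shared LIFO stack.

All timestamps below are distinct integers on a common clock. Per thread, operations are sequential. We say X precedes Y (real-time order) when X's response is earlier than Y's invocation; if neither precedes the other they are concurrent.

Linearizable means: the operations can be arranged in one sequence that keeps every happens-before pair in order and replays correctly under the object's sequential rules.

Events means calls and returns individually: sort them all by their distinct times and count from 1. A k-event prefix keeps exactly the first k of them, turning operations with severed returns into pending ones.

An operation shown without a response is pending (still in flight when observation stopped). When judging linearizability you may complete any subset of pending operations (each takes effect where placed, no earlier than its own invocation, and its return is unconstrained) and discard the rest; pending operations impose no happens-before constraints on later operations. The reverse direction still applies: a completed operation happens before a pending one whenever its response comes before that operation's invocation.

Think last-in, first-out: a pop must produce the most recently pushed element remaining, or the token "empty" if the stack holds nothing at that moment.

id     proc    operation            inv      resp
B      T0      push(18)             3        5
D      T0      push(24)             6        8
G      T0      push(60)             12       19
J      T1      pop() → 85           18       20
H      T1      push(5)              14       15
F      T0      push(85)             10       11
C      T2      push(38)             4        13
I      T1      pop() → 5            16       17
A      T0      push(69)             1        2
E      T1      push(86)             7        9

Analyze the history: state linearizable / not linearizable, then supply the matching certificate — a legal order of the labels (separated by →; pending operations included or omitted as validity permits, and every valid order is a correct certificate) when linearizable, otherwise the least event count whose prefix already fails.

linearizable — witness: A → B → C → D → E → F → H → I → J → G

1. A push(69), leaving stack <69>
2. B push(18), leaving stack <69,18>
3. C push(38), leaving stack <69,18,38>
4. D push(24), leaving stack <69,18,38,24>
5. E push(86), leaving stack <69,18,38,24,86>
6. F push(85), leaving stack <69,18,38,24,86,85>
7. H push(5), leaving stack <69,18,38,24,86,85,5>
8. I pop() → 5, leaving stack <69,18,38,24,86,85>
9. J pop() → 85, leaving stack <69,18,38,24,86>
10. G push(60), leaving stack <69,18,38,24,86,60>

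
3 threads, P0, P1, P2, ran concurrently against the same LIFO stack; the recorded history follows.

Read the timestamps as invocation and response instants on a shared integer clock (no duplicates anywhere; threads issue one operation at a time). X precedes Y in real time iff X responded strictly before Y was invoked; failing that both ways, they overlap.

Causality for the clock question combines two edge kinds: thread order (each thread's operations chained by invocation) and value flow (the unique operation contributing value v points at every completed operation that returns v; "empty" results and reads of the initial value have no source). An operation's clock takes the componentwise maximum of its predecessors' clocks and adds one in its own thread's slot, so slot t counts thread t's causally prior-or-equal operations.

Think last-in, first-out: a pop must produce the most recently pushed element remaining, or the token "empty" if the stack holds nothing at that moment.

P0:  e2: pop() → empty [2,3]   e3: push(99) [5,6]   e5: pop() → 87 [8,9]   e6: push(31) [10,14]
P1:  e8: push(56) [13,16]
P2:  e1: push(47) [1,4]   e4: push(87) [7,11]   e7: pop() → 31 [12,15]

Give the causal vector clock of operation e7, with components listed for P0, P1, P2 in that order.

(4, 0, 3)

root op e1, invoked 1: fresh clock plus P2's own tick → (0, 0, 1)
root op e8, invoked 13: fresh clock plus P1's own tick → (0, 1, 0)
root op e2, invoked 2: fresh clock plus P0's own tick → (1, 0, 0)
invoked at 7, e4 merges VC(e1)=(0, 0, 1) and bumps P2's slot → (0, 0, 2)
invoked at 5, e3 merges VC(e2)=(1, 0, 0) and bumps P0's slot → (2, 0, 0)
invoked at 8, e5 merges VC(e3)=(2, 0, 0), VC(e4)=(0, 0, 2) and bumps P0's slot → (3, 0, 2)
invoked at 10, e6 merges VC(e5)=(3, 0, 2) and bumps P0's slot → (4, 0, 2)
invoked at 12, e7 merges VC(e4)=(0, 0, 2), VC(e6)=(4, 0, 2) and bumps P2's slot → (4, 0, 3)
target: VC(e7) = (4, 0, 3)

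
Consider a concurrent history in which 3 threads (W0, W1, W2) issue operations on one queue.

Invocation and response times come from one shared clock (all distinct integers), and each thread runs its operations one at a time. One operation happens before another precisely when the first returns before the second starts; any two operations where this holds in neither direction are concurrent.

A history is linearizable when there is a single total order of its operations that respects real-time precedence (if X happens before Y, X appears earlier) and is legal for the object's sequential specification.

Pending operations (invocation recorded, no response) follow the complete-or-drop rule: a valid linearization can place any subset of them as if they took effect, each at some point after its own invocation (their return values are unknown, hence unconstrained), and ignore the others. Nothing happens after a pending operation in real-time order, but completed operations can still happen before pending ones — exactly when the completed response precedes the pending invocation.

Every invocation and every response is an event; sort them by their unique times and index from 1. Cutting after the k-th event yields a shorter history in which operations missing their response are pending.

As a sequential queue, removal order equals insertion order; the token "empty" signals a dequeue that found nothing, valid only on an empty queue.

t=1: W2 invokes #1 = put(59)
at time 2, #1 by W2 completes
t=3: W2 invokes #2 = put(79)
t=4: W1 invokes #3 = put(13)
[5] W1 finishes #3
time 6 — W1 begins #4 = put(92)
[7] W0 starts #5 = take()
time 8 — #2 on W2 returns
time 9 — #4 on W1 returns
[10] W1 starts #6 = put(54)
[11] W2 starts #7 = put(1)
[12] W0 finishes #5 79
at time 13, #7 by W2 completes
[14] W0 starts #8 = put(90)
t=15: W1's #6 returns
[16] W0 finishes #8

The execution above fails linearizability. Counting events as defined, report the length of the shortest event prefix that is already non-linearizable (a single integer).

events 1..11 are still linearizable — one witness is #1, #2, #3, #4:
1. #1 put(59), leaving queue <59>
2. #2 put(79), leaving queue <59,79>
3. #3 put(13), leaving queue <59,79,13>
4. #4 put(92), leaving queue <59,79,13,92>
at event 12 (#5's time-12 response) nothing linearizes any more
include/drop combinations of the 2 pending operations (#6, #7) were all tried; none helps
one such order, #1, #2, #3, #4, #5 (pending dropped), breaks at step 5 where #5 take() → 79 is illegal
one such order, #1, #2, #3, #5, #4 (pending dropped), breaks at step 4 where #5 take() → 79 is illegal

12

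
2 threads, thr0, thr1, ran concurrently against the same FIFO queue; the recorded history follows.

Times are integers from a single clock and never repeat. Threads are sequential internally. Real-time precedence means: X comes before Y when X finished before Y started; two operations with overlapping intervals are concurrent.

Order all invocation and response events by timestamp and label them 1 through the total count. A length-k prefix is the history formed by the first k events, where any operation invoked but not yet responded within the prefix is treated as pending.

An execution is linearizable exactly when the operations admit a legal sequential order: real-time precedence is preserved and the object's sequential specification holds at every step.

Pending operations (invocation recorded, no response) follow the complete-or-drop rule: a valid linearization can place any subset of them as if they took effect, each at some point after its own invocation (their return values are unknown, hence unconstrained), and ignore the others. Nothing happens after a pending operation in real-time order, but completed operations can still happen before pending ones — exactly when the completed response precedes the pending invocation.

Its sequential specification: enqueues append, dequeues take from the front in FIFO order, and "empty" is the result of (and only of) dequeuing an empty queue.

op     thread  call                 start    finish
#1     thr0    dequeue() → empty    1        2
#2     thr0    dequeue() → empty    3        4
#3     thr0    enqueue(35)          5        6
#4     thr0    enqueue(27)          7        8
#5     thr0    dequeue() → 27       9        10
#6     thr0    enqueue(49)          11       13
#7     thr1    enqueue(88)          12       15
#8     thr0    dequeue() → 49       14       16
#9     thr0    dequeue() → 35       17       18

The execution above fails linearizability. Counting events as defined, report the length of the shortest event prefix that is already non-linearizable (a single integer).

events 1..9 are still linearizable — one witness is #1, #2, #3, #4:
1. #1 dequeue() → empty, leaving queue <>
2. #2 dequeue() → empty, leaving queue <>
3. #3 enqueue(35), leaving queue <35>
4. #4 enqueue(27), leaving queue <35,27>
at event 10 (#5's time-10 response) nothing linearizes any more
e.g. #1, #2, #3, #4, #5: illegal at step 5, since #5 dequeue() → 27 cannot apply there

10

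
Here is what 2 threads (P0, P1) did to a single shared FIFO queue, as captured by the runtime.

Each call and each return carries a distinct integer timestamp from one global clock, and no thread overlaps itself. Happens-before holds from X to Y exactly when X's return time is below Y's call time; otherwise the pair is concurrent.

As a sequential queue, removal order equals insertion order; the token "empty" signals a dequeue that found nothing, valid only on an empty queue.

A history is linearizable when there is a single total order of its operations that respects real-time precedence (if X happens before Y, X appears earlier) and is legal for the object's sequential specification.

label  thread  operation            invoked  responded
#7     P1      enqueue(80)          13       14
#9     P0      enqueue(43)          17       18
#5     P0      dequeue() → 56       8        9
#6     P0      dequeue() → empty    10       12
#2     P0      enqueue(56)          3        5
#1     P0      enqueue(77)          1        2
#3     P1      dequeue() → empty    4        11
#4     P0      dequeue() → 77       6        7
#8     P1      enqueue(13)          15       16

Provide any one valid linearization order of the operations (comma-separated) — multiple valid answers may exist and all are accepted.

#1, #2, #4, #5, #3, #6, #7, #8, #9

after step 1 (#1 enqueue(77)): queue <77>
after step 2 (#2 enqueue(56)): queue <77,56>
after step 3 (#4 dequeue() → 77): queue <56>
after step 4 (#5 dequeue() → 56): queue <>
after step 5 (#3 dequeue() → empty): queue <>
after step 6 (#6 dequeue() → empty): queue <>
after step 7 (#7 enqueue(80)): queue <80>
after step 8 (#8 enqueue(13)): queue <80,13>
after step 9 (#9 enqueue(43)): queue <80,13,43>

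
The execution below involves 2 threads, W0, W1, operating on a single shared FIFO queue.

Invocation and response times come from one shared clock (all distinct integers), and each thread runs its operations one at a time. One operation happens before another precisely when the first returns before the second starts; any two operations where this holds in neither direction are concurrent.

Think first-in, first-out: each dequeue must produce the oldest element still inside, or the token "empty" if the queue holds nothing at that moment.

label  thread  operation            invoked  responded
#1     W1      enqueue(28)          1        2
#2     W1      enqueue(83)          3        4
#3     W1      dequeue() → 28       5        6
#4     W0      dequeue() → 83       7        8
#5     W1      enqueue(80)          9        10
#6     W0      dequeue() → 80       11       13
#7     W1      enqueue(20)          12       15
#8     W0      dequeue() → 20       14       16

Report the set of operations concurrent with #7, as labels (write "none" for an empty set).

#7 spans [12,15]: anything still running between times 12 and 15 counts as concurrent
#1 [1,2]: before
#2 [3,4]: before
#3 [5,6]: before
#4 [7,8]: before
#5 [9,10]: before
#6 [11,13]: concurrent
#8 [14,16]: concurrent

#6, #8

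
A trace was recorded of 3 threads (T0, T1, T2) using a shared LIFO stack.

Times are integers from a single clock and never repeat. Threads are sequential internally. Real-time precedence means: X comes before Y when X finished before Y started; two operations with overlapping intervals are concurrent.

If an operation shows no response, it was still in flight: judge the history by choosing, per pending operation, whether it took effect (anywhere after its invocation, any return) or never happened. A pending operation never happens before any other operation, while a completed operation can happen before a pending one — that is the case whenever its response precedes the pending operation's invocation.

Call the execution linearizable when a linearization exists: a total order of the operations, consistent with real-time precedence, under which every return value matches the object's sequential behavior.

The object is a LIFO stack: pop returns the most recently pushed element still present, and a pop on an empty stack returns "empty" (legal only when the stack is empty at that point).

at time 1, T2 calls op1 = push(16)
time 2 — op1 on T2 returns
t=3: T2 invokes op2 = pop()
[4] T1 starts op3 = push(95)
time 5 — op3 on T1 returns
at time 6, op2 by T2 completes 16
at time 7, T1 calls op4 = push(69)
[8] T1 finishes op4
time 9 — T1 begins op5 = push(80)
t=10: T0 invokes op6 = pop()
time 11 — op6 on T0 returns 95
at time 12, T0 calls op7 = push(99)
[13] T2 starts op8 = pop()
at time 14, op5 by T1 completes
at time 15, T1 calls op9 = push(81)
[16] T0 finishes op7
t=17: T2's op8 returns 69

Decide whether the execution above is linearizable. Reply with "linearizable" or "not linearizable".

not linearizable

events 1..10 are fine; event 11 — the response of op6 at time 11 — makes the prefix non-linearizable
real-time-consistent orders of the 5 completed operations: 2 — all fail the LIFO stack replay
completion choices over the 1 pending operation (op5) were checked; none helps
one such order, op1, op2, op3, op4, op6 (pending dropped), breaks at step 5 where op6 pop() → 95 is illegal
one such order, op1, op3, op2, op4, op6 (pending dropped), breaks at step 3 where op2 pop() → 16 is illegal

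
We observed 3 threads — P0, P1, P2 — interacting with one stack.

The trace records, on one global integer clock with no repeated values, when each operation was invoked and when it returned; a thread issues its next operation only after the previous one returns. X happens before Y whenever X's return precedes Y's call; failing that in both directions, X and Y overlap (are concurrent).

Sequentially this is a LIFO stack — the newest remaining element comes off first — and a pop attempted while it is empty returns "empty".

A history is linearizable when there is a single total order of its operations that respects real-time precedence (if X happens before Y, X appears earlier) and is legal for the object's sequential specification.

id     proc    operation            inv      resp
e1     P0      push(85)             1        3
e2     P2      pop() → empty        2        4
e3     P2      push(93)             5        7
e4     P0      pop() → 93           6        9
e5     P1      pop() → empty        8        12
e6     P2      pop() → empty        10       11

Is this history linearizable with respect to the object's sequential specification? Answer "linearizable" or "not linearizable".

not linearizable

prefix check: 1..11 passes, 1..12 fails once e5's time-12 response joins
the 6 completed operations admit 10 real-time orders; each fails the stack replay
one such order, e1, e2, e3, e4, e5, e6, breaks at step 2 where e2 pop() → empty is illegal
one such order, e1, e2, e3, e4, e6, e5, breaks at step 2 where e2 pop() → empty is illegal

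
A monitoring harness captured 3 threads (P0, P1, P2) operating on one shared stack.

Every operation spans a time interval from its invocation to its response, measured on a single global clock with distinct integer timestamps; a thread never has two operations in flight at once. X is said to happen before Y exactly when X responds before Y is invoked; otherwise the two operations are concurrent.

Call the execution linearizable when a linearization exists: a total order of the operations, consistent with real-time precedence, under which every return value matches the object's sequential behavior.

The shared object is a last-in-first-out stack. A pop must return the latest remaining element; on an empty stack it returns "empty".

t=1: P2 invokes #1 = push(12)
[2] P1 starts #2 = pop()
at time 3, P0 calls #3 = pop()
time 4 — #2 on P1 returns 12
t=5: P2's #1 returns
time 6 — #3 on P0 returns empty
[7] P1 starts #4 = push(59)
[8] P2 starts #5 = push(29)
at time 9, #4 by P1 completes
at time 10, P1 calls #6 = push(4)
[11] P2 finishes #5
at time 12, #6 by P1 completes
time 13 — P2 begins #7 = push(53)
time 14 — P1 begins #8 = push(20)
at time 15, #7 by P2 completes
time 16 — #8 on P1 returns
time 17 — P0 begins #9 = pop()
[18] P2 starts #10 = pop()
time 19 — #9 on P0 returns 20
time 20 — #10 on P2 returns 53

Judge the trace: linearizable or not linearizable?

a witness: #1, #2, #3, #4, #5, #6, #7, #8, #9, #10
after step 1 (#1 push(12)): stack <12>
after step 2 (#2 pop() → 12): stack <>
after step 3 (#3 pop() → empty): stack <>
after step 4 (#4 push(59)): stack <59>
after step 5 (#5 push(29)): stack <59,29>
after step 6 (#6 push(4)): stack <59,29,4>
after step 7 (#7 push(53)): stack <59,29,4,53>
after step 8 (#8 push(20)): stack <59,29,4,53,20>
after step 9 (#9 pop() → 20): stack <59,29,4,53>
after step 10 (#10 pop() → 53): stack <59,29,4>

linearizable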